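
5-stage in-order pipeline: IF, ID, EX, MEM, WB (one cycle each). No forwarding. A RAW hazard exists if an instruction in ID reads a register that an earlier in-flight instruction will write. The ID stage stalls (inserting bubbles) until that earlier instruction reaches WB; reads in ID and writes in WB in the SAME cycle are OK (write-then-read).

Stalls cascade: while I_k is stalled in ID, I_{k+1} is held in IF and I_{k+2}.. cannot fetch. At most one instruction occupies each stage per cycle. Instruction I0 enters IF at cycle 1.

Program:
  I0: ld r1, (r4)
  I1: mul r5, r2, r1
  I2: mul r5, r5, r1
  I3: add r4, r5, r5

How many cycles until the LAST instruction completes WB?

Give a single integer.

I0 ld r1 <- r4: IF@1 ID@2 stall=0 (-) EX@3 MEM@4 WB@5
I1 mul r5 <- r2,r1: IF@2 ID@3 stall=2 (RAW on I0.r1 (WB@5)) EX@6 MEM@7 WB@8
I2 mul r5 <- r5,r1: IF@3 ID@6 stall=2 (RAW on I1.r5 (WB@8)) EX@9 MEM@10 WB@11
I3 add r4 <- r5,r5: IF@6 ID@9 stall=2 (RAW on I2.r5 (WB@11)) EX@12 MEM@13 WB@14

Answer: 14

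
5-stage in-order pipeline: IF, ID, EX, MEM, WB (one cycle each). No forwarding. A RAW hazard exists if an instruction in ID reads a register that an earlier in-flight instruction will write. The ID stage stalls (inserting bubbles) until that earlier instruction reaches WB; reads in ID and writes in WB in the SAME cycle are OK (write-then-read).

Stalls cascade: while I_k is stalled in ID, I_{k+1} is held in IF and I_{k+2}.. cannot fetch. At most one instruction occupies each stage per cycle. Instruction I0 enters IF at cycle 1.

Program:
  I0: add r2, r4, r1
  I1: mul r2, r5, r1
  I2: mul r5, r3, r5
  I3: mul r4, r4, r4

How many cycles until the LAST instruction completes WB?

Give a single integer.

I0 add r2 <- r4,r1: IF@1 ID@2 stall=0 (-) EX@3 MEM@4 WB@5
I1 mul r2 <- r5,r1: IF@2 ID@3 stall=0 (-) EX@4 MEM@5 WB@6
I2 mul r5 <- r3,r5: IF@3 ID@4 stall=0 (-) EX@5 MEM@6 WB@7
I3 mul r4 <- r4,r4: IF@4 ID@5 stall=0 (-) EX@6 MEM@7 WB@8

Answer: 8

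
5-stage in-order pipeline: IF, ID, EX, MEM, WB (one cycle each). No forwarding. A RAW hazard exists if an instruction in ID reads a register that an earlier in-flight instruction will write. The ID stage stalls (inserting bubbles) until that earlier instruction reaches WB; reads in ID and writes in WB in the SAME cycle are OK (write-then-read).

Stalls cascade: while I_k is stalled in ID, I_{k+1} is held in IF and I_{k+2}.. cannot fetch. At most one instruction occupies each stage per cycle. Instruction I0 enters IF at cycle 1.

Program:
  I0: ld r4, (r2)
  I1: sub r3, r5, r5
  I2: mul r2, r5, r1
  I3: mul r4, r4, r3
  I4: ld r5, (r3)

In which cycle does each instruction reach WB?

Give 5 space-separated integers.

Answer: 5 6 7 9 10

Derivation:
I0 ld r4 <- r2: IF@1 ID@2 stall=0 (-) EX@3 MEM@4 WB@5
I1 sub r3 <- r5,r5: IF@2 ID@3 stall=0 (-) EX@4 MEM@5 WB@6
I2 mul r2 <- r5,r1: IF@3 ID@4 stall=0 (-) EX@5 MEM@6 WB@7
I3 mul r4 <- r4,r3: IF@4 ID@5 stall=1 (RAW on I1.r3 (WB@6)) EX@7 MEM@8 WB@9
I4 ld r5 <- r3: IF@5 ID@7 stall=0 (-) EX@8 MEM@9 WB@10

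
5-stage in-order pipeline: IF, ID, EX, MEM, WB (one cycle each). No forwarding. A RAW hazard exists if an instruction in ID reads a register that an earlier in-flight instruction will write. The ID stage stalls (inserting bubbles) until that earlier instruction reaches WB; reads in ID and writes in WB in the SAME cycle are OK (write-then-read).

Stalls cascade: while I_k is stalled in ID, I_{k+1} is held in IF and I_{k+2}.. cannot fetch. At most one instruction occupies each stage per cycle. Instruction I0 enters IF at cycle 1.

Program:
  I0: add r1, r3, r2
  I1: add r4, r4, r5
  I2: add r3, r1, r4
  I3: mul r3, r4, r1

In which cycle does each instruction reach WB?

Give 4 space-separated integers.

Answer: 5 6 9 10

Derivation:
I0 add r1 <- r3,r2: IF@1 ID@2 stall=0 (-) EX@3 MEM@4 WB@5
I1 add r4 <- r4,r5: IF@2 ID@3 stall=0 (-) EX@4 MEM@5 WB@6
I2 add r3 <- r1,r4: IF@3 ID@4 stall=2 (RAW on I1.r4 (WB@6)) EX@7 MEM@8 WB@9
I3 mul r3 <- r4,r1: IF@4 ID@7 stall=0 (-) EX@8 MEM@9 WB@10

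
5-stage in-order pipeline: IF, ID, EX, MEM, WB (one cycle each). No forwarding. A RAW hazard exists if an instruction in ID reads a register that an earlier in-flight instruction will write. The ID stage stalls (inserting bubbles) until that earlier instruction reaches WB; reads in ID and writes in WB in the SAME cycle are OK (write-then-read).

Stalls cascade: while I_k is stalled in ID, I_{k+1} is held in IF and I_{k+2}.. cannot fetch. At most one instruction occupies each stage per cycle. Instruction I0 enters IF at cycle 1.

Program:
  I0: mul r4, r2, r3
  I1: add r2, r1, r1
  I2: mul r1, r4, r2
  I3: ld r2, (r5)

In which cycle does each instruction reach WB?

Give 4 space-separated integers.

I0 mul r4 <- r2,r3: IF@1 ID@2 stall=0 (-) EX@3 MEM@4 WB@5
I1 add r2 <- r1,r1: IF@2 ID@3 stall=0 (-) EX@4 MEM@5 WB@6
I2 mul r1 <- r4,r2: IF@3 ID@4 stall=2 (RAW on I1.r2 (WB@6)) EX@7 MEM@8 WB@9
I3 ld r2 <- r5: IF@4 ID@7 stall=0 (-) EX@8 MEM@9 WB@10

Answer: 5 6 9 10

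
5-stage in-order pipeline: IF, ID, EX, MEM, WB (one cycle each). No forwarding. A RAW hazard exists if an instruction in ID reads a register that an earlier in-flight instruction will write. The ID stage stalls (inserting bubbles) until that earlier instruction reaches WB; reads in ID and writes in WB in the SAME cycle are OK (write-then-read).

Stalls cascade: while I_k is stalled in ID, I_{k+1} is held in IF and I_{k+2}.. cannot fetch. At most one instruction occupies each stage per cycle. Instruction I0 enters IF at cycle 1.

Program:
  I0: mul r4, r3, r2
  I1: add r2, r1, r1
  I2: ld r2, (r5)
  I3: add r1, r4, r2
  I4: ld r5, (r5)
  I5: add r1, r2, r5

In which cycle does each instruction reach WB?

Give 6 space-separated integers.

I0 mul r4 <- r3,r2: IF@1 ID@2 stall=0 (-) EX@3 MEM@4 WB@5
I1 add r2 <- r1,r1: IF@2 ID@3 stall=0 (-) EX@4 MEM@5 WB@6
I2 ld r2 <- r5: IF@3 ID@4 stall=0 (-) EX@5 MEM@6 WB@7
I3 add r1 <- r4,r2: IF@4 ID@5 stall=2 (RAW on I2.r2 (WB@7)) EX@8 MEM@9 WB@10
I4 ld r5 <- r5: IF@5 ID@8 stall=0 (-) EX@9 MEM@10 WB@11
I5 add r1 <- r2,r5: IF@8 ID@9 stall=2 (RAW on I4.r5 (WB@11)) EX@12 MEM@13 WB@14

Answer: 5 6 7 10 11 14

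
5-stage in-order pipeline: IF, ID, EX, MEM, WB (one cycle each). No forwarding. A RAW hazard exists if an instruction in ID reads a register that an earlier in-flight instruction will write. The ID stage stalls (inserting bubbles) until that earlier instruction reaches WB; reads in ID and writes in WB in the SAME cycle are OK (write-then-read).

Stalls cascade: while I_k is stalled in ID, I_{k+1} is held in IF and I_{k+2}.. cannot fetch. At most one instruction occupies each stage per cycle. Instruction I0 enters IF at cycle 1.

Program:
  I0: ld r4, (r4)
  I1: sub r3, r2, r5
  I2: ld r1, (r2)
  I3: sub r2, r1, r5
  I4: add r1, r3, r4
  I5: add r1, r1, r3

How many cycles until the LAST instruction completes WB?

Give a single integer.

Answer: 14

Derivation:
I0 ld r4 <- r4: IF@1 ID@2 stall=0 (-) EX@3 MEM@4 WB@5
I1 sub r3 <- r2,r5: IF@2 ID@3 stall=0 (-) EX@4 MEM@5 WB@6
I2 ld r1 <- r2: IF@3 ID@4 stall=0 (-) EX@5 MEM@6 WB@7
I3 sub r2 <- r1,r5: IF@4 ID@5 stall=2 (RAW on I2.r1 (WB@7)) EX@8 MEM@9 WB@10
I4 add r1 <- r3,r4: IF@5 ID@8 stall=0 (-) EX@9 MEM@10 WB@11
I5 add r1 <- r1,r3: IF@8 ID@9 stall=2 (RAW on I4.r1 (WB@11)) EX@12 MEM@13 WB@14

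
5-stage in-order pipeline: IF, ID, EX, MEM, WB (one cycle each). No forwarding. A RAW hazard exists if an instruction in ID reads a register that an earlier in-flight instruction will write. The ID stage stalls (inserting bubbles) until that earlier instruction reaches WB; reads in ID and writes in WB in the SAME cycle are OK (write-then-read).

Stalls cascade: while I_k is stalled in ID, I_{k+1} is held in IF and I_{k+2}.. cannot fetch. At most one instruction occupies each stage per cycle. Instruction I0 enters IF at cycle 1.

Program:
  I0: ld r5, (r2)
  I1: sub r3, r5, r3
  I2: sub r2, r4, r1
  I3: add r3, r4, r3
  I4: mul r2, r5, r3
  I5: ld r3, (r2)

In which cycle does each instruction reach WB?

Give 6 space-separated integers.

I0 ld r5 <- r2: IF@1 ID@2 stall=0 (-) EX@3 MEM@4 WB@5
I1 sub r3 <- r5,r3: IF@2 ID@3 stall=2 (RAW on I0.r5 (WB@5)) EX@6 MEM@7 WB@8
I2 sub r2 <- r4,r1: IF@3 ID@6 stall=0 (-) EX@7 MEM@8 WB@9
I3 add r3 <- r4,r3: IF@6 ID@7 stall=1 (RAW on I1.r3 (WB@8)) EX@9 MEM@10 WB@11
I4 mul r2 <- r5,r3: IF@7 ID@9 stall=2 (RAW on I3.r3 (WB@11)) EX@12 MEM@13 WB@14
I5 ld r3 <- r2: IF@9 ID@12 stall=2 (RAW on I4.r2 (WB@14)) EX@15 MEM@16 WB@17

Answer: 5 8 9 11 14 17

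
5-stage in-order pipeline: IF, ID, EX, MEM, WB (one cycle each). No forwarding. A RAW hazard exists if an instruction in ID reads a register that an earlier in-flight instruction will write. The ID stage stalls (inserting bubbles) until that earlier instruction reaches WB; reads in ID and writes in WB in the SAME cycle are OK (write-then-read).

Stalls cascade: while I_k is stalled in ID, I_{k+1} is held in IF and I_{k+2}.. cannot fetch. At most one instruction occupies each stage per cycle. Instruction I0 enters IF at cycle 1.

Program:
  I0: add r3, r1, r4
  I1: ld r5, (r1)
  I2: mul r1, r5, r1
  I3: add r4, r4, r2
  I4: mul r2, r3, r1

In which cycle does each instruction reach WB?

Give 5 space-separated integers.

Answer: 5 6 9 10 12

Derivation:
I0 add r3 <- r1,r4: IF@1 ID@2 stall=0 (-) EX@3 MEM@4 WB@5
I1 ld r5 <- r1: IF@2 ID@3 stall=0 (-) EX@4 MEM@5 WB@6
I2 mul r1 <- r5,r1: IF@3 ID@4 stall=2 (RAW on I1.r5 (WB@6)) EX@7 MEM@8 WB@9
I3 add r4 <- r4,r2: IF@4 ID@7 stall=0 (-) EX@8 MEM@9 WB@10
I4 mul r2 <- r3,r1: IF@7 ID@8 stall=1 (RAW on I2.r1 (WB@9)) EX@10 MEM@11 WB@12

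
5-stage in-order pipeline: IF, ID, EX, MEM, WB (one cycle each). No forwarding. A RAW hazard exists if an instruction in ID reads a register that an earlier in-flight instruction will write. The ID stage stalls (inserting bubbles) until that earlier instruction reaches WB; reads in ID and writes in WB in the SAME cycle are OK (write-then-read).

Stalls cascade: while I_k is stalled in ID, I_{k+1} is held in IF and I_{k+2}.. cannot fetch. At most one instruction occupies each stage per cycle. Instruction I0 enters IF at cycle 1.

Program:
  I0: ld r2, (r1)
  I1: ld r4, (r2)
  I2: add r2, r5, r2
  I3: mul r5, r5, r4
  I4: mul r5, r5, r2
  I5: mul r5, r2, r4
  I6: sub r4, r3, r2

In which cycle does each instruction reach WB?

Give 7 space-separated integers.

Answer: 5 8 9 11 14 15 16

Derivation:
I0 ld r2 <- r1: IF@1 ID@2 stall=0 (-) EX@3 MEM@4 WB@5
I1 ld r4 <- r2: IF@2 ID@3 stall=2 (RAW on I0.r2 (WB@5)) EX@6 MEM@7 WB@8
I2 add r2 <- r5,r2: IF@3 ID@6 stall=0 (-) EX@7 MEM@8 WB@9
I3 mul r5 <- r5,r4: IF@6 ID@7 stall=1 (RAW on I1.r4 (WB@8)) EX@9 MEM@10 WB@11
I4 mul r5 <- r5,r2: IF@7 ID@9 stall=2 (RAW on I3.r5 (WB@11)) EX@12 MEM@13 WB@14
I5 mul r5 <- r2,r4: IF@9 ID@12 stall=0 (-) EX@13 MEM@14 WB@15
I6 sub r4 <- r3,r2: IF@12 ID@13 stall=0 (-) EX@14 MEM@15 WB@16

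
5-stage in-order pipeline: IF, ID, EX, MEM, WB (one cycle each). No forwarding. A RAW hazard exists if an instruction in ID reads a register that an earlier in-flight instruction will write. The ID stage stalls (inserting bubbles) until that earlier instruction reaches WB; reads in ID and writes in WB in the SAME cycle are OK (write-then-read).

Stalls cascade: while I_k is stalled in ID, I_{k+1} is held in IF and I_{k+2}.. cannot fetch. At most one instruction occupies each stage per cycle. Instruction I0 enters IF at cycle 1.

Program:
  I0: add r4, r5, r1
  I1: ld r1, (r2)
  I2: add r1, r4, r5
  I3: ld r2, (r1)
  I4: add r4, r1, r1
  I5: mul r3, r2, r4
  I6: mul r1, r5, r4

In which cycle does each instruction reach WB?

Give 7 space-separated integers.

Answer: 5 6 8 11 12 15 16

Derivation:
I0 add r4 <- r5,r1: IF@1 ID@2 stall=0 (-) EX@3 MEM@4 WB@5
I1 ld r1 <- r2: IF@2 ID@3 stall=0 (-) EX@4 MEM@5 WB@6
I2 add r1 <- r4,r5: IF@3 ID@4 stall=1 (RAW on I0.r4 (WB@5)) EX@6 MEM@7 WB@8
I3 ld r2 <- r1: IF@4 ID@6 stall=2 (RAW on I2.r1 (WB@8)) EX@9 MEM@10 WB@11
I4 add r4 <- r1,r1: IF@6 ID@9 stall=0 (-) EX@10 MEM@11 WB@12
I5 mul r3 <- r2,r4: IF@9 ID@10 stall=2 (RAW on I4.r4 (WB@12)) EX@13 MEM@14 WB@15
I6 mul r1 <- r5,r4: IF@10 ID@13 stall=0 (-) EX@14 MEM@15 WB@16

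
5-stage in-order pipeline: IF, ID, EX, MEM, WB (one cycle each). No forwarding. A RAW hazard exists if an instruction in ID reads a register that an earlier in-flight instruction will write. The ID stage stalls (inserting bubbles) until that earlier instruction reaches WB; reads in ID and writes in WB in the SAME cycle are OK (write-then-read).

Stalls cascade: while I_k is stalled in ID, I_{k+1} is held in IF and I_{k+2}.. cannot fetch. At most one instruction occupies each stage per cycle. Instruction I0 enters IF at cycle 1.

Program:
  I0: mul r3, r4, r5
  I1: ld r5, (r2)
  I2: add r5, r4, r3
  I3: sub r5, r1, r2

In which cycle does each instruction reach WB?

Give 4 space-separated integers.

Answer: 5 6 8 9

Derivation:
I0 mul r3 <- r4,r5: IF@1 ID@2 stall=0 (-) EX@3 MEM@4 WB@5
I1 ld r5 <- r2: IF@2 ID@3 stall=0 (-) EX@4 MEM@5 WB@6
I2 add r5 <- r4,r3: IF@3 ID@4 stall=1 (RAW on I0.r3 (WB@5)) EX@6 MEM@7 WB@8
I3 sub r5 <- r1,r2: IF@4 ID@6 stall=0 (-) EX@7 MEM@8 WB@9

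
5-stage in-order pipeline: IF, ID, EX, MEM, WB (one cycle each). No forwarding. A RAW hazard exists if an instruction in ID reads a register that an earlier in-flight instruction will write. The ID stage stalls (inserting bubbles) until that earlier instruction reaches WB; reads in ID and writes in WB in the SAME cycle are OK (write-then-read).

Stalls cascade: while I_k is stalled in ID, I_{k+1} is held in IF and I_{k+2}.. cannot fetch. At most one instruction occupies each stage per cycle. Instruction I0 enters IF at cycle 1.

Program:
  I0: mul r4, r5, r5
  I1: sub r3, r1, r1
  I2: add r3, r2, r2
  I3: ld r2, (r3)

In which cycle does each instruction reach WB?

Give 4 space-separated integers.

I0 mul r4 <- r5,r5: IF@1 ID@2 stall=0 (-) EX@3 MEM@4 WB@5
I1 sub r3 <- r1,r1: IF@2 ID@3 stall=0 (-) EX@4 MEM@5 WB@6
I2 add r3 <- r2,r2: IF@3 ID@4 stall=0 (-) EX@5 MEM@6 WB@7
I3 ld r2 <- r3: IF@4 ID@5 stall=2 (RAW on I2.r3 (WB@7)) EX@8 MEM@9 WB@10

Answer: 5 6 7 10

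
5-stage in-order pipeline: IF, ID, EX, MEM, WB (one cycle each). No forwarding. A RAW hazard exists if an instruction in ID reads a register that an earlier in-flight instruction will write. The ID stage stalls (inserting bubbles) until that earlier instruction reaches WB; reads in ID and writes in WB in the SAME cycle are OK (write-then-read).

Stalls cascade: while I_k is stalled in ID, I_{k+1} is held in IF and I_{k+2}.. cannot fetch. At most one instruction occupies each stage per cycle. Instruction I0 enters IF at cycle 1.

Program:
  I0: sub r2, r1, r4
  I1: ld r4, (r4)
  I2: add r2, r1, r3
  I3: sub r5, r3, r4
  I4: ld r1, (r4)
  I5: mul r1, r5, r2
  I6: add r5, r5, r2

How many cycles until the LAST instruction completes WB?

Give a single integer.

I0 sub r2 <- r1,r4: IF@1 ID@2 stall=0 (-) EX@3 MEM@4 WB@5
I1 ld r4 <- r4: IF@2 ID@3 stall=0 (-) EX@4 MEM@5 WB@6
I2 add r2 <- r1,r3: IF@3 ID@4 stall=0 (-) EX@5 MEM@6 WB@7
I3 sub r5 <- r3,r4: IF@4 ID@5 stall=1 (RAW on I1.r4 (WB@6)) EX@7 MEM@8 WB@9
I4 ld r1 <- r4: IF@5 ID@7 stall=0 (-) EX@8 MEM@9 WB@10
I5 mul r1 <- r5,r2: IF@7 ID@8 stall=1 (RAW on I3.r5 (WB@9)) EX@10 MEM@11 WB@12
I6 add r5 <- r5,r2: IF@8 ID@10 stall=0 (-) EX@11 MEM@12 WB@13

Answer: 13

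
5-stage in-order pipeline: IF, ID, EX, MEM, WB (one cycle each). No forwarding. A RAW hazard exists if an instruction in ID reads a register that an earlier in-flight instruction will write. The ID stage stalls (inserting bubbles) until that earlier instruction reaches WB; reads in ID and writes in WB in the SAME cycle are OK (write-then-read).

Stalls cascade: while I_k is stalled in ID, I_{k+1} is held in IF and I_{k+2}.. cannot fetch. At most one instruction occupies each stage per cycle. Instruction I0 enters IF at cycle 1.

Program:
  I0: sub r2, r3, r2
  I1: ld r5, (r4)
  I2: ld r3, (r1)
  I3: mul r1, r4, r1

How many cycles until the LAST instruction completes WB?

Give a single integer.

I0 sub r2 <- r3,r2: IF@1 ID@2 stall=0 (-) EX@3 MEM@4 WB@5
I1 ld r5 <- r4: IF@2 ID@3 stall=0 (-) EX@4 MEM@5 WB@6
I2 ld r3 <- r1: IF@3 ID@4 stall=0 (-) EX@5 MEM@6 WB@7
I3 mul r1 <- r4,r1: IF@4 ID@5 stall=0 (-) EX@6 MEM@7 WB@8

Answer: 8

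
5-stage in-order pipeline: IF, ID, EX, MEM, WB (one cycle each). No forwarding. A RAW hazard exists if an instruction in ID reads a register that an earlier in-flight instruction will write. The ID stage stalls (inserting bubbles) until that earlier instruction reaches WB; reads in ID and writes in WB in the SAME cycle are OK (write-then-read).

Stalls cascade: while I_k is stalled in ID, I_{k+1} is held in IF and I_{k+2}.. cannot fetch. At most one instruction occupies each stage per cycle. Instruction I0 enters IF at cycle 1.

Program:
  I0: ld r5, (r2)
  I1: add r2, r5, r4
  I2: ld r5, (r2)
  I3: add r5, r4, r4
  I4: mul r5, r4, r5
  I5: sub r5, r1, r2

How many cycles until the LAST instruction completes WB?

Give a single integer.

Answer: 16

Derivation:
I0 ld r5 <- r2: IF@1 ID@2 stall=0 (-) EX@3 MEM@4 WB@5
I1 add r2 <- r5,r4: IF@2 ID@3 stall=2 (RAW on I0.r5 (WB@5)) EX@6 MEM@7 WB@8
I2 ld r5 <- r2: IF@3 ID@6 stall=2 (RAW on I1.r2 (WB@8)) EX@9 MEM@10 WB@11
I3 add r5 <- r4,r4: IF@6 ID@9 stall=0 (-) EX@10 MEM@11 WB@12
I4 mul r5 <- r4,r5: IF@9 ID@10 stall=2 (RAW on I3.r5 (WB@12)) EX@13 MEM@14 WB@15
I5 sub r5 <- r1,r2: IF@10 ID@13 stall=0 (-) EX@14 MEM@15 WB@16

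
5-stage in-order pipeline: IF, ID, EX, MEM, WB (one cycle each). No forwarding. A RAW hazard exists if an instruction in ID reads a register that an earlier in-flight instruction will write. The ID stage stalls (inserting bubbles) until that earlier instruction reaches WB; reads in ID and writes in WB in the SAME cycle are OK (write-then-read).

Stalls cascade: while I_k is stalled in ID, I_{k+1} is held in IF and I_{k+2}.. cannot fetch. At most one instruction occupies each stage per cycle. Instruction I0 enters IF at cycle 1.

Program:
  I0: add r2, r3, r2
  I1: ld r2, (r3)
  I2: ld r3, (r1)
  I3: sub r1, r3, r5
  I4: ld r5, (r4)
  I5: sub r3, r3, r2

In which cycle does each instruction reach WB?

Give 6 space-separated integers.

I0 add r2 <- r3,r2: IF@1 ID@2 stall=0 (-) EX@3 MEM@4 WB@5
I1 ld r2 <- r3: IF@2 ID@3 stall=0 (-) EX@4 MEM@5 WB@6
I2 ld r3 <- r1: IF@3 ID@4 stall=0 (-) EX@5 MEM@6 WB@7
I3 sub r1 <- r3,r5: IF@4 ID@5 stall=2 (RAW on I2.r3 (WB@7)) EX@8 MEM@9 WB@10
I4 ld r5 <- r4: IF@5 ID@8 stall=0 (-) EX@9 MEM@10 WB@11
I5 sub r3 <- r3,r2: IF@8 ID@9 stall=0 (-) EX@10 MEM@11 WB@12

Answer: 5 6 7 10 11 12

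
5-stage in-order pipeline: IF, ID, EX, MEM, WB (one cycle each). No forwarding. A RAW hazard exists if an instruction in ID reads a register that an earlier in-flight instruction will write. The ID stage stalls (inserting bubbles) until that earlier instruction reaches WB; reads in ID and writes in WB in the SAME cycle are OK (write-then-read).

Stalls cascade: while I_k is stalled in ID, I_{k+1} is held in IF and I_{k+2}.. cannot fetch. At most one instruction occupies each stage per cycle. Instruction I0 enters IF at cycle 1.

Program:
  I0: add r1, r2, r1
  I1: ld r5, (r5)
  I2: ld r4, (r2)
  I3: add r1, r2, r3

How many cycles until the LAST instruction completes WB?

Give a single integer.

Answer: 8

Derivation:
I0 add r1 <- r2,r1: IF@1 ID@2 stall=0 (-) EX@3 MEM@4 WB@5
I1 ld r5 <- r5: IF@2 ID@3 stall=0 (-) EX@4 MEM@5 WB@6
I2 ld r4 <- r2: IF@3 ID@4 stall=0 (-) EX@5 MEM@6 WB@7
I3 add r1 <- r2,r3: IF@4 ID@5 stall=0 (-) EX@6 MEM@7 WB@8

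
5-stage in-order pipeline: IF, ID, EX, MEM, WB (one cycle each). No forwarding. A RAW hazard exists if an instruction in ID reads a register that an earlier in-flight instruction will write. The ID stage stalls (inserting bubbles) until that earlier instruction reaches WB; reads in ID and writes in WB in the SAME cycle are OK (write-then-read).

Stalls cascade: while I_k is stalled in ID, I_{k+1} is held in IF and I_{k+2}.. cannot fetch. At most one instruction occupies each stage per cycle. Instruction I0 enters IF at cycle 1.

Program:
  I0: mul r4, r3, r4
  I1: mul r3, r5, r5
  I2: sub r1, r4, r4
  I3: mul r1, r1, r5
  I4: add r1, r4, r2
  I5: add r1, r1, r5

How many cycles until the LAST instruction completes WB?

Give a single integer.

I0 mul r4 <- r3,r4: IF@1 ID@2 stall=0 (-) EX@3 MEM@4 WB@5
I1 mul r3 <- r5,r5: IF@2 ID@3 stall=0 (-) EX@4 MEM@5 WB@6
I2 sub r1 <- r4,r4: IF@3 ID@4 stall=1 (RAW on I0.r4 (WB@5)) EX@6 MEM@7 WB@8
I3 mul r1 <- r1,r5: IF@4 ID@6 stall=2 (RAW on I2.r1 (WB@8)) EX@9 MEM@10 WB@11
I4 add r1 <- r4,r2: IF@6 ID@9 stall=0 (-) EX@10 MEM@11 WB@12
I5 add r1 <- r1,r5: IF@9 ID@10 stall=2 (RAW on I4.r1 (WB@12)) EX@13 MEM@14 WB@15

Answer: 15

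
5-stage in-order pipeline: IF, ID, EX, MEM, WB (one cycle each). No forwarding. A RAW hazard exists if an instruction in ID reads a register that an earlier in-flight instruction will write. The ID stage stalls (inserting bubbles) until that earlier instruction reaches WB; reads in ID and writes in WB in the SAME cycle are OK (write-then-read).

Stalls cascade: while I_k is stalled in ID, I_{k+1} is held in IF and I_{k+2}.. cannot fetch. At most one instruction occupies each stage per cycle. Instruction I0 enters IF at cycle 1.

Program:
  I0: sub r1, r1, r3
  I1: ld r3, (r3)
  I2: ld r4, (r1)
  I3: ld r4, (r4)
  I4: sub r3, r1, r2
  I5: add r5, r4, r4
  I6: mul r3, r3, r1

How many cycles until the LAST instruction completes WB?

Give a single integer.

I0 sub r1 <- r1,r3: IF@1 ID@2 stall=0 (-) EX@3 MEM@4 WB@5
I1 ld r3 <- r3: IF@2 ID@3 stall=0 (-) EX@4 MEM@5 WB@6
I2 ld r4 <- r1: IF@3 ID@4 stall=1 (RAW on I0.r1 (WB@5)) EX@6 MEM@7 WB@8
I3 ld r4 <- r4: IF@4 ID@6 stall=2 (RAW on I2.r4 (WB@8)) EX@9 MEM@10 WB@11
I4 sub r3 <- r1,r2: IF@6 ID@9 stall=0 (-) EX@10 MEM@11 WB@12
I5 add r5 <- r4,r4: IF@9 ID@10 stall=1 (RAW on I3.r4 (WB@11)) EX@12 MEM@13 WB@14
I6 mul r3 <- r3,r1: IF@10 ID@12 stall=0 (-) EX@13 MEM@14 WB@15

Answer: 15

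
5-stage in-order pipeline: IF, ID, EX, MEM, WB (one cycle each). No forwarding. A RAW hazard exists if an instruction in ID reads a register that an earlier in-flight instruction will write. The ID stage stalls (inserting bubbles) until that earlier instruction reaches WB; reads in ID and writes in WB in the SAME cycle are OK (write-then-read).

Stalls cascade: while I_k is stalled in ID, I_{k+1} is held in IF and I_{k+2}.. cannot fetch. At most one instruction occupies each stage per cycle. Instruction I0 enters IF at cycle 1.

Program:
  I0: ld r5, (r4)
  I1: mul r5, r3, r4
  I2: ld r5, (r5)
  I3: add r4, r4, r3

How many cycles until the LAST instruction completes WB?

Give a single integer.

I0 ld r5 <- r4: IF@1 ID@2 stall=0 (-) EX@3 MEM@4 WB@5
I1 mul r5 <- r3,r4: IF@2 ID@3 stall=0 (-) EX@4 MEM@5 WB@6
I2 ld r5 <- r5: IF@3 ID@4 stall=2 (RAW on I1.r5 (WB@6)) EX@7 MEM@8 WB@9
I3 add r4 <- r4,r3: IF@4 ID@7 stall=0 (-) EX@8 MEM@9 WB@10

Answer: 10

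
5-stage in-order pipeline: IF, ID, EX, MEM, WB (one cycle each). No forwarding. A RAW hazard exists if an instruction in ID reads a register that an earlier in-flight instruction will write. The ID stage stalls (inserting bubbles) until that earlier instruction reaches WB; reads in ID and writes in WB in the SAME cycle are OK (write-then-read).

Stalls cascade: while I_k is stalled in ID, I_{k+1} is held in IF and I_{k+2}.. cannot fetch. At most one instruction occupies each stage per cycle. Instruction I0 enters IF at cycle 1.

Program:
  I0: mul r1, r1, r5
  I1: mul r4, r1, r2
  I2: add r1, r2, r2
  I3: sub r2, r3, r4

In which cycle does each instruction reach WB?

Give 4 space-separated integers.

Answer: 5 8 9 11

Derivation:
I0 mul r1 <- r1,r5: IF@1 ID@2 stall=0 (-) EX@3 MEM@4 WB@5
I1 mul r4 <- r1,r2: IF@2 ID@3 stall=2 (RAW on I0.r1 (WB@5)) EX@6 MEM@7 WB@8
I2 add r1 <- r2,r2: IF@3 ID@6 stall=0 (-) EX@7 MEM@8 WB@9
I3 sub r2 <- r3,r4: IF@6 ID@7 stall=1 (RAW on I1.r4 (WB@8)) EX@9 MEM@10 WB@11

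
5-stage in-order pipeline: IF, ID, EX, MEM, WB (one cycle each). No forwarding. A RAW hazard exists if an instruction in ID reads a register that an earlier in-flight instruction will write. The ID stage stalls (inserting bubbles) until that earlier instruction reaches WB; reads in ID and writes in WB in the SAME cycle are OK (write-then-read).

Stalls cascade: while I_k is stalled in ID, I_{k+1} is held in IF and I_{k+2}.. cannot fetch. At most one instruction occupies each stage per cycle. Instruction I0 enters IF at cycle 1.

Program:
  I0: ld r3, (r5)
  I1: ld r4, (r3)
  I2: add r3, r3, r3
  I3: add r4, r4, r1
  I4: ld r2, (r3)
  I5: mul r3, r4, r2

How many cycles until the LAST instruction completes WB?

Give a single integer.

I0 ld r3 <- r5: IF@1 ID@2 stall=0 (-) EX@3 MEM@4 WB@5
I1 ld r4 <- r3: IF@2 ID@3 stall=2 (RAW on I0.r3 (WB@5)) EX@6 MEM@7 WB@8
I2 add r3 <- r3,r3: IF@3 ID@6 stall=0 (-) EX@7 MEM@8 WB@9
I3 add r4 <- r4,r1: IF@6 ID@7 stall=1 (RAW on I1.r4 (WB@8)) EX@9 MEM@10 WB@11
I4 ld r2 <- r3: IF@7 ID@9 stall=0 (-) EX@10 MEM@11 WB@12
I5 mul r3 <- r4,r2: IF@9 ID@10 stall=2 (RAW on I4.r2 (WB@12)) EX@13 MEM@14 WB@15

Answer: 15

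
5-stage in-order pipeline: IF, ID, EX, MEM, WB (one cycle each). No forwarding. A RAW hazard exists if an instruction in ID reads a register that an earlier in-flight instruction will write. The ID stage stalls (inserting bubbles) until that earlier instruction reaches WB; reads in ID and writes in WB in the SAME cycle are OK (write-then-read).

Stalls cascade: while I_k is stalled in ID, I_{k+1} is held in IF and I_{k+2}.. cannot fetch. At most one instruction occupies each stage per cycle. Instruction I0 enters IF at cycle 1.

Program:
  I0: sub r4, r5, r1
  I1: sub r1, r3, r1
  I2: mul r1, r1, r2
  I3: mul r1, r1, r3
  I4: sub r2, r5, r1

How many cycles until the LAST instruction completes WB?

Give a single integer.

Answer: 15

Derivation:
I0 sub r4 <- r5,r1: IF@1 ID@2 stall=0 (-) EX@3 MEM@4 WB@5
I1 sub r1 <- r3,r1: IF@2 ID@3 stall=0 (-) EX@4 MEM@5 WB@6
I2 mul r1 <- r1,r2: IF@3 ID@4 stall=2 (RAW on I1.r1 (WB@6)) EX@7 MEM@8 WB@9
I3 mul r1 <- r1,r3: IF@4 ID@7 stall=2 (RAW on I2.r1 (WB@9)) EX@10 MEM@11 WB@12
I4 sub r2 <- r5,r1: IF@7 ID@10 stall=2 (RAW on I3.r1 (WB@12)) EX@13 MEM@14 WB@15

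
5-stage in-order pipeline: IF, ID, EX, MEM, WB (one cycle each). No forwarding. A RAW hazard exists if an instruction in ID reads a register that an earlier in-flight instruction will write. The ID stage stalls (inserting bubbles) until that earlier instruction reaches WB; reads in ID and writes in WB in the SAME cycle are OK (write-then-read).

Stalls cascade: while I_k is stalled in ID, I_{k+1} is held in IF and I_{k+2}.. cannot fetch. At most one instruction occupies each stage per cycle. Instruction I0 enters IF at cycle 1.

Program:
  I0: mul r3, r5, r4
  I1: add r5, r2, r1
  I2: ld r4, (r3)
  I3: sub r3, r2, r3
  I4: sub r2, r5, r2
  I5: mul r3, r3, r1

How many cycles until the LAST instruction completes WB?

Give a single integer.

I0 mul r3 <- r5,r4: IF@1 ID@2 stall=0 (-) EX@3 MEM@4 WB@5
I1 add r5 <- r2,r1: IF@2 ID@3 stall=0 (-) EX@4 MEM@5 WB@6
I2 ld r4 <- r3: IF@3 ID@4 stall=1 (RAW on I0.r3 (WB@5)) EX@6 MEM@7 WB@8
I3 sub r3 <- r2,r3: IF@4 ID@6 stall=0 (-) EX@7 MEM@8 WB@9
I4 sub r2 <- r5,r2: IF@6 ID@7 stall=0 (-) EX@8 MEM@9 WB@10
I5 mul r3 <- r3,r1: IF@7 ID@8 stall=1 (RAW on I3.r3 (WB@9)) EX@10 MEM@11 WB@12

Answer: 12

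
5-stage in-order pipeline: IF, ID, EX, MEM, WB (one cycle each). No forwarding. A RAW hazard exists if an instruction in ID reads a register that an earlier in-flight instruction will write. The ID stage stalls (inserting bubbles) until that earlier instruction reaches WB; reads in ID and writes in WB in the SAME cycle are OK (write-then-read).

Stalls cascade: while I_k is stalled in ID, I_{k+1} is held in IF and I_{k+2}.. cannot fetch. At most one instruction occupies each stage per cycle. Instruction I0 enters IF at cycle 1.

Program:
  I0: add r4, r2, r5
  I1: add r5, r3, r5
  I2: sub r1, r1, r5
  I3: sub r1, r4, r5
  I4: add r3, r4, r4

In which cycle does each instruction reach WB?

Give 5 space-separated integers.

Answer: 5 6 9 10 11

Derivation:
I0 add r4 <- r2,r5: IF@1 ID@2 stall=0 (-) EX@3 MEM@4 WB@5
I1 add r5 <- r3,r5: IF@2 ID@3 stall=0 (-) EX@4 MEM@5 WB@6
I2 sub r1 <- r1,r5: IF@3 ID@4 stall=2 (RAW on I1.r5 (WB@6)) EX@7 MEM@8 WB@9
I3 sub r1 <- r4,r5: IF@4 ID@7 stall=0 (-) EX@8 MEM@9 WB@10
I4 add r3 <- r4,r4: IF@7 ID@8 stall=0 (-) EX@9 MEM@10 WB@11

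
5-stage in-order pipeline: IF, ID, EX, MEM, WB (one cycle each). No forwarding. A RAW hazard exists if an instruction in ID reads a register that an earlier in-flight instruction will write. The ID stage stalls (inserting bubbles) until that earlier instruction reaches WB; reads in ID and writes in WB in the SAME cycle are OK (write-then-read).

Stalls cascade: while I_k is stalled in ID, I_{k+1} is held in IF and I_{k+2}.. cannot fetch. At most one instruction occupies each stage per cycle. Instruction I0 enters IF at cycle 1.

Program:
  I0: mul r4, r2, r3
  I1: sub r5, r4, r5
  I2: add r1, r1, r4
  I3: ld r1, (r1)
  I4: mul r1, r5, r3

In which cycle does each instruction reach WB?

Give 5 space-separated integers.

I0 mul r4 <- r2,r3: IF@1 ID@2 stall=0 (-) EX@3 MEM@4 WB@5
I1 sub r5 <- r4,r5: IF@2 ID@3 stall=2 (RAW on I0.r4 (WB@5)) EX@6 MEM@7 WB@8
I2 add r1 <- r1,r4: IF@3 ID@6 stall=0 (-) EX@7 MEM@8 WB@9
I3 ld r1 <- r1: IF@6 ID@7 stall=2 (RAW on I2.r1 (WB@9)) EX@10 MEM@11 WB@12
I4 mul r1 <- r5,r3: IF@7 ID@10 stall=0 (-) EX@11 MEM@12 WB@13

Answer: 5 8 9 12 13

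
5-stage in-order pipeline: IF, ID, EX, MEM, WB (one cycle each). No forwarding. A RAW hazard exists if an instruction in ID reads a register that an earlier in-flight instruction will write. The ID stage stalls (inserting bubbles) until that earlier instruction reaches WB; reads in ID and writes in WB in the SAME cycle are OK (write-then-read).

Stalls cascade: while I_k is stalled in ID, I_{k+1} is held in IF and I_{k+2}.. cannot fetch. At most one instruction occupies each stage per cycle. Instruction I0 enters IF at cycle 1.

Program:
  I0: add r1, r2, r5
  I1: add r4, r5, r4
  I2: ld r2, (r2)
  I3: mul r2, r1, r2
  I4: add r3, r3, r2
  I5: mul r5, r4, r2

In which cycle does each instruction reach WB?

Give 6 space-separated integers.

I0 add r1 <- r2,r5: IF@1 ID@2 stall=0 (-) EX@3 MEM@4 WB@5
I1 add r4 <- r5,r4: IF@2 ID@3 stall=0 (-) EX@4 MEM@5 WB@6
I2 ld r2 <- r2: IF@3 ID@4 stall=0 (-) EX@5 MEM@6 WB@7
I3 mul r2 <- r1,r2: IF@4 ID@5 stall=2 (RAW on I2.r2 (WB@7)) EX@8 MEM@9 WB@10
I4 add r3 <- r3,r2: IF@5 ID@8 stall=2 (RAW on I3.r2 (WB@10)) EX@11 MEM@12 WB@13
I5 mul r5 <- r4,r2: IF@8 ID@11 stall=0 (-) EX@12 MEM@13 WB@14

Answer: 5 6 7 10 13 14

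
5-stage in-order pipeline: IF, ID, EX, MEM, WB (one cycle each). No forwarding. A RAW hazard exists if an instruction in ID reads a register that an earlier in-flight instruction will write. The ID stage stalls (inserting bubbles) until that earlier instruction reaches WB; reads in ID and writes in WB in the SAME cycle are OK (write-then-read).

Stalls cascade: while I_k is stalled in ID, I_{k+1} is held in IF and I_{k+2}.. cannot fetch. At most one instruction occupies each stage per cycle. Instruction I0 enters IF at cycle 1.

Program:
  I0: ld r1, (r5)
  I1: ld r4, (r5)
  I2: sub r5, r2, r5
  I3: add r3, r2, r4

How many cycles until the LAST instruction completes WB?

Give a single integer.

Answer: 9

Derivation:
I0 ld r1 <- r5: IF@1 ID@2 stall=0 (-) EX@3 MEM@4 WB@5
I1 ld r4 <- r5: IF@2 ID@3 stall=0 (-) EX@4 MEM@5 WB@6
I2 sub r5 <- r2,r5: IF@3 ID@4 stall=0 (-) EX@5 MEM@6 WB@7
I3 add r3 <- r2,r4: IF@4 ID@5 stall=1 (RAW on I1.r4 (WB@6)) EX@7 MEM@8 WB@9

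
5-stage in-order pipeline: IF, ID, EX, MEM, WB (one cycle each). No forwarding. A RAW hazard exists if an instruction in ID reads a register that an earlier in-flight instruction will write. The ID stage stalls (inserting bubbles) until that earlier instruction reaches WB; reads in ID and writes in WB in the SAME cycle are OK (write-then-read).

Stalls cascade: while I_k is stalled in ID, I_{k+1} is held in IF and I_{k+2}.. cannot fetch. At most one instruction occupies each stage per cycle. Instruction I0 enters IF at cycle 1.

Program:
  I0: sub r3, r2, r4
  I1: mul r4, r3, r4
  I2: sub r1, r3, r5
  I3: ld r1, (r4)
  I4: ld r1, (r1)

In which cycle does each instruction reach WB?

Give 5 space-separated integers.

I0 sub r3 <- r2,r4: IF@1 ID@2 stall=0 (-) EX@3 MEM@4 WB@5
I1 mul r4 <- r3,r4: IF@2 ID@3 stall=2 (RAW on I0.r3 (WB@5)) EX@6 MEM@7 WB@8
I2 sub r1 <- r3,r5: IF@3 ID@6 stall=0 (-) EX@7 MEM@8 WB@9
I3 ld r1 <- r4: IF@6 ID@7 stall=1 (RAW on I1.r4 (WB@8)) EX@9 MEM@10 WB@11
I4 ld r1 <- r1: IF@7 ID@9 stall=2 (RAW on I3.r1 (WB@11)) EX@12 MEM@13 WB@14

Answer: 5 8 9 11 14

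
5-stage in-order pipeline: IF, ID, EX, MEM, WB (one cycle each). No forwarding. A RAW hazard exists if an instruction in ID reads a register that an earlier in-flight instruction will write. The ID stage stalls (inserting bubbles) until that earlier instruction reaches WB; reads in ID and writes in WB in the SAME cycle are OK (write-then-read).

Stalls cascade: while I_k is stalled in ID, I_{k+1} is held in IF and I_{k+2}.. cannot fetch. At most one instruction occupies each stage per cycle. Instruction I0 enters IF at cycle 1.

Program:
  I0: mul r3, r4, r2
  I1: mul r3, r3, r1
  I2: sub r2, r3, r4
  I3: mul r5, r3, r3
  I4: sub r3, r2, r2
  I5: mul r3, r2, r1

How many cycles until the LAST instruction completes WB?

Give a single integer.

I0 mul r3 <- r4,r2: IF@1 ID@2 stall=0 (-) EX@3 MEM@4 WB@5
I1 mul r3 <- r3,r1: IF@2 ID@3 stall=2 (RAW on I0.r3 (WB@5)) EX@6 MEM@7 WB@8
I2 sub r2 <- r3,r4: IF@3 ID@6 stall=2 (RAW on I1.r3 (WB@8)) EX@9 MEM@10 WB@11
I3 mul r5 <- r3,r3: IF@6 ID@9 stall=0 (-) EX@10 MEM@11 WB@12
I4 sub r3 <- r2,r2: IF@9 ID@10 stall=1 (RAW on I2.r2 (WB@11)) EX@12 MEM@13 WB@14
I5 mul r3 <- r2,r1: IF@10 ID@12 stall=0 (-) EX@13 MEM@14 WB@15

Answer: 15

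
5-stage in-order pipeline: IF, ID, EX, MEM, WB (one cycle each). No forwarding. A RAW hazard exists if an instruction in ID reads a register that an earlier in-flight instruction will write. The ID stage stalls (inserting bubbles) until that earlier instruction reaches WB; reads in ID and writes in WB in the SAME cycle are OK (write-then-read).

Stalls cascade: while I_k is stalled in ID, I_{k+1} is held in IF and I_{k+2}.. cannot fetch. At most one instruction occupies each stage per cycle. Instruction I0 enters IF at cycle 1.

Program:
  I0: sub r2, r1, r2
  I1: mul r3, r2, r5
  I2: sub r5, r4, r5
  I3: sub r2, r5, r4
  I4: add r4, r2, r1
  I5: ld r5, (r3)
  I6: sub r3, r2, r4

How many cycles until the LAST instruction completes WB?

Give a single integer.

I0 sub r2 <- r1,r2: IF@1 ID@2 stall=0 (-) EX@3 MEM@4 WB@5
I1 mul r3 <- r2,r5: IF@2 ID@3 stall=2 (RAW on I0.r2 (WB@5)) EX@6 MEM@7 WB@8
I2 sub r5 <- r4,r5: IF@3 ID@6 stall=0 (-) EX@7 MEM@8 WB@9
I3 sub r2 <- r5,r4: IF@6 ID@7 stall=2 (RAW on I2.r5 (WB@9)) EX@10 MEM@11 WB@12
I4 add r4 <- r2,r1: IF@7 ID@10 stall=2 (RAW on I3.r2 (WB@12)) EX@13 MEM@14 WB@15
I5 ld r5 <- r3: IF@10 ID@13 stall=0 (-) EX@14 MEM@15 WB@16
I6 sub r3 <- r2,r4: IF@13 ID@14 stall=1 (RAW on I4.r4 (WB@15)) EX@16 MEM@17 WB@18

Answer: 18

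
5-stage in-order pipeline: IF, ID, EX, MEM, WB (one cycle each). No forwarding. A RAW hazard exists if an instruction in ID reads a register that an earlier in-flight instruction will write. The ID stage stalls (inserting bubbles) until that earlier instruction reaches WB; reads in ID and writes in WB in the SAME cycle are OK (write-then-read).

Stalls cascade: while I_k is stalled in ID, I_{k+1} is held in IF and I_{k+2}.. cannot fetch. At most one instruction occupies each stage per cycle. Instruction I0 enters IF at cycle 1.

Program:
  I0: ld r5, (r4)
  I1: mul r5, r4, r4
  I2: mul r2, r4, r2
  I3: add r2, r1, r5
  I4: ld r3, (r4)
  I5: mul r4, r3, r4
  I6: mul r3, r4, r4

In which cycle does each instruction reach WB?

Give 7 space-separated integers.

Answer: 5 6 7 9 10 13 16

Derivation:
I0 ld r5 <- r4: IF@1 ID@2 stall=0 (-) EX@3 MEM@4 WB@5
I1 mul r5 <- r4,r4: IF@2 ID@3 stall=0 (-) EX@4 MEM@5 WB@6
I2 mul r2 <- r4,r2: IF@3 ID@4 stall=0 (-) EX@5 MEM@6 WB@7
I3 add r2 <- r1,r5: IF@4 ID@5 stall=1 (RAW on I1.r5 (WB@6)) EX@7 MEM@8 WB@9
I4 ld r3 <- r4: IF@5 ID@7 stall=0 (-) EX@8 MEM@9 WB@10
I5 mul r4 <- r3,r4: IF@7 ID@8 stall=2 (RAW on I4.r3 (WB@10)) EX@11 MEM@12 WB@13
I6 mul r3 <- r4,r4: IF@8 ID@11 stall=2 (RAW on I5.r4 (WB@13)) EX@14 MEM@15 WB@16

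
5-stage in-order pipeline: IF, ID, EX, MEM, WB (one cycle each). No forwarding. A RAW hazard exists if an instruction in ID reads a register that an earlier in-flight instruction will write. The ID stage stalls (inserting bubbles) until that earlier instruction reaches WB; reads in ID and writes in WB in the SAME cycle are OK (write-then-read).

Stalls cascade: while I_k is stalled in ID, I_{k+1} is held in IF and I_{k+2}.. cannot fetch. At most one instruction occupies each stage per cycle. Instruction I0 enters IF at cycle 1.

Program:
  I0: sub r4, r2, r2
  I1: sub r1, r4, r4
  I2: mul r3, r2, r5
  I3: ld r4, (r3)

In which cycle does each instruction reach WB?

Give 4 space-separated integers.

I0 sub r4 <- r2,r2: IF@1 ID@2 stall=0 (-) EX@3 MEM@4 WB@5
I1 sub r1 <- r4,r4: IF@2 ID@3 stall=2 (RAW on I0.r4 (WB@5)) EX@6 MEM@7 WB@8
I2 mul r3 <- r2,r5: IF@3 ID@6 stall=0 (-) EX@7 MEM@8 WB@9
I3 ld r4 <- r3: IF@6 ID@7 stall=2 (RAW on I2.r3 (WB@9)) EX@10 MEM@11 WB@12

Answer: 5 8 9 12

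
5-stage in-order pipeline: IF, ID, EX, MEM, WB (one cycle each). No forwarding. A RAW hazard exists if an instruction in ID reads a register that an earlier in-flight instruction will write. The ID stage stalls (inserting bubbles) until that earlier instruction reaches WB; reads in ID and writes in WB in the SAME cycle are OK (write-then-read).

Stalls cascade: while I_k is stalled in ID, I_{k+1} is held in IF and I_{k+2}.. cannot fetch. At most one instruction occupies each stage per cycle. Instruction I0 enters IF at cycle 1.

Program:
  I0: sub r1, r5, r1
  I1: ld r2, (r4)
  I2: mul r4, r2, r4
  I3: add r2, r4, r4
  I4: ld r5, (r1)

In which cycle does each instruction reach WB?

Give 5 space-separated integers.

Answer: 5 6 9 12 13

Derivation:
I0 sub r1 <- r5,r1: IF@1 ID@2 stall=0 (-) EX@3 MEM@4 WB@5
I1 ld r2 <- r4: IF@2 ID@3 stall=0 (-) EX@4 MEM@5 WB@6
I2 mul r4 <- r2,r4: IF@3 ID@4 stall=2 (RAW on I1.r2 (WB@6)) EX@7 MEM@8 WB@9
I3 add r2 <- r4,r4: IF@4 ID@7 stall=2 (RAW on I2.r4 (WB@9)) EX@10 MEM@11 WB@12
I4 ld r5 <- r1: IF@7 ID@10 stall=0 (-) EX@11 MEM@12 WB@13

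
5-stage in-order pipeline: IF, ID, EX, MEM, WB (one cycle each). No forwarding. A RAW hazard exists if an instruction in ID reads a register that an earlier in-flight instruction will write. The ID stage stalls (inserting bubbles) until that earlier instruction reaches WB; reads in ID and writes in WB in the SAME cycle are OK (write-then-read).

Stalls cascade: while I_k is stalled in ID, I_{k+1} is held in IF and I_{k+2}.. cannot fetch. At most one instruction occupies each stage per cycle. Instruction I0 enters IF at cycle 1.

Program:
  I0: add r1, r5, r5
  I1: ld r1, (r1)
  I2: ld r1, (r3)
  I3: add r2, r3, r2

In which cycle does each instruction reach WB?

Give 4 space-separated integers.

Answer: 5 8 9 10

Derivation:
I0 add r1 <- r5,r5: IF@1 ID@2 stall=0 (-) EX@3 MEM@4 WB@5
I1 ld r1 <- r1: IF@2 ID@3 stall=2 (RAW on I0.r1 (WB@5)) EX@6 MEM@7 WB@8
I2 ld r1 <- r3: IF@3 ID@6 stall=0 (-) EX@7 MEM@8 WB@9
I3 add r2 <- r3,r2: IF@6 ID@7 stall=0 (-) EX@8 MEM@9 WB@10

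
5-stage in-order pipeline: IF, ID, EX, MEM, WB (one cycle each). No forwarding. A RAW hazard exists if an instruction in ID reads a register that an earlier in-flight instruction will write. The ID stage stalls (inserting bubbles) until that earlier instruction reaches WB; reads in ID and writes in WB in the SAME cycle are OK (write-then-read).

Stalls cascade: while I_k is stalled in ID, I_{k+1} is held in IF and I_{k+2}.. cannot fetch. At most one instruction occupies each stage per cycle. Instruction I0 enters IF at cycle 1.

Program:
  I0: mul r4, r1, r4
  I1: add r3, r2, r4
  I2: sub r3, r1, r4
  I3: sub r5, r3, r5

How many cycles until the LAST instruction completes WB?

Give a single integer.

I0 mul r4 <- r1,r4: IF@1 ID@2 stall=0 (-) EX@3 MEM@4 WB@5
I1 add r3 <- r2,r4: IF@2 ID@3 stall=2 (RAW on I0.r4 (WB@5)) EX@6 MEM@7 WB@8
I2 sub r3 <- r1,r4: IF@3 ID@6 stall=0 (-) EX@7 MEM@8 WB@9
I3 sub r5 <- r3,r5: IF@6 ID@7 stall=2 (RAW on I2.r3 (WB@9)) EX@10 MEM@11 WB@12

Answer: 12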